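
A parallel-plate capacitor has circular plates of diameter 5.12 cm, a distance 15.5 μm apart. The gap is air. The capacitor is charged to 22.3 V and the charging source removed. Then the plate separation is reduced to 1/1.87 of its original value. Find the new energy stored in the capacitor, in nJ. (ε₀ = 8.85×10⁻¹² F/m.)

156 nJ

A = π(5.12/2 cm)² = 2.06×10⁻³ m².
Initially C₁ = ε₀A/d = 8.85×10⁻¹² × 2.06×10⁻³ / 1.55×10⁻⁵ = 1.18×10⁻⁹ F.
U₁ = 2.92×10⁻⁷ J.
Isolated ⇒ Q is held fixed. C₂ = 1.87 C₁ and U = Q²/(2C), so U₂/U₁ = C₁/C₂ = 0.535.
U₂ = 0.535 × 2.92×10⁻⁷ = 1.56×10⁻⁷ J.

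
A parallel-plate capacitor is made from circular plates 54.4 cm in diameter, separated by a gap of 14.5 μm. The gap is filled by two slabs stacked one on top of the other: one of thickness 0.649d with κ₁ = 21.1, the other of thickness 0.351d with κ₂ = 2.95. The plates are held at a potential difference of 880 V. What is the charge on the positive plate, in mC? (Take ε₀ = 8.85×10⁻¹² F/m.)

A = π(54.4/2 cm)² = 0.232 m².
Stacked slabs ⇒ two capacitors in series, each with the full plate area.
C₁ = κ₁ε₀A/d₁ = 21.1 × 8.85×10⁻¹² × 0.232 / 9.41×10⁻⁶ = 4.61×10⁻⁶ F.
C₂ = κ₂ε₀A/d₂ = 2.95 × 8.85×10⁻¹² × 0.232 / 5.09×10⁻⁶ = 1.19×10⁻⁶ F.
C = (1/C₁ + 1/C₂)⁻¹ = 9.47×10⁻⁷ F.
Q = CV = 9.47×10⁻⁷ × 880 = 8.34×10⁻⁴ C.

Q ≈ 0.834 mC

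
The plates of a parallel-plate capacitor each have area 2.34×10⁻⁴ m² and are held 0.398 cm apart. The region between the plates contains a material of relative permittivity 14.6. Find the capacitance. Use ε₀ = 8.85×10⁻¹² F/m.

C = κε₀A/d = 14.6 × 8.85×10⁻¹² × 2.34×10⁻⁴ / 3.98×10⁻³ = 7.60×10⁻¹² F.

C ≈ 7.60 pF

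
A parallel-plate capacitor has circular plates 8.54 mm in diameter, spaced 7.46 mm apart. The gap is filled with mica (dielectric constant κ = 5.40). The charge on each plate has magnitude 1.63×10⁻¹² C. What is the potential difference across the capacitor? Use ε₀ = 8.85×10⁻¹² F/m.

V ≈ 4.44 V

A = π(8.54/2 mm)² = 5.73×10⁻⁵ m².
C = κε₀A/d = 5.40 × 8.85×10⁻¹² × 5.73×10⁻⁵ / 7.46×10⁻³ = 3.67×10⁻¹³ F.
V = Q/C = 1.63×10⁻¹² / 3.67×10⁻¹³ = 4.44 V.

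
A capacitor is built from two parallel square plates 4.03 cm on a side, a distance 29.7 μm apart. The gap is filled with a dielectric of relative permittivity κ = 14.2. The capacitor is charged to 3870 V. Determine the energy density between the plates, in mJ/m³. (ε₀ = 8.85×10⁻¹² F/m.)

1.07×10⁹ mJ/m³

E = V/d = 3870 / 2.97×10⁻⁵ = 1.30×10⁸ V/m.
u = ½κε₀E² = ½ × 14.2 × 8.85×10⁻¹² × (1.30×10⁸)² = 1.07×10⁶ J/m³.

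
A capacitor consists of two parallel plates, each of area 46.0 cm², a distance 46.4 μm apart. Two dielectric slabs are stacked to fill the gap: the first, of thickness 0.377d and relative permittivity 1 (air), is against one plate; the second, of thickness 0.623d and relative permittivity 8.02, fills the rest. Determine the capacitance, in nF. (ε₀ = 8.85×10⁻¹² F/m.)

A = 46.0 cm² = 4.60×10⁻³ m².
Stacked slabs ⇒ two capacitors in series, each with the full plate area.
C₁ = κ₁ε₀A/d₁ = 1.00 × 8.85×10⁻¹² × 4.60×10⁻³ / 1.75×10⁻⁵ = 2.33×10⁻⁹ F.
C₂ = κ₂ε₀A/d₂ = 8.02 × 8.85×10⁻¹² × 4.60×10⁻³ / 2.89×10⁻⁵ = 1.13×10⁻⁸ F.
C = (1/C₁ + 1/C₂)⁻¹ = 1.93×10⁻⁹ F.

1.93 nF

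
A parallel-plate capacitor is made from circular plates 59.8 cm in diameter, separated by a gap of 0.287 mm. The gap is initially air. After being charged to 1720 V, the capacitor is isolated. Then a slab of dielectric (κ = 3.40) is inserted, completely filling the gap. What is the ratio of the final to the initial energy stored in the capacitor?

U₂/U₁ ≈ 0.294

Isolated ⇒ Q is held fixed.
C₂ = 3.40 C₁ and U = Q²/(2C), so U₂/U₁ = C₁/C₂ = 0.294.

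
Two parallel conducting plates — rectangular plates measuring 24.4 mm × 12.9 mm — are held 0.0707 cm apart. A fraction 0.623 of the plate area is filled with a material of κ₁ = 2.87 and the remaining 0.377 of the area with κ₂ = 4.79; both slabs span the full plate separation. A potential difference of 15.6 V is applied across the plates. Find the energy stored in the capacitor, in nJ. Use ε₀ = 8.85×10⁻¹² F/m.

A = 24.4 × 12.9 mm² = 3.15×10⁻⁴ m².
Side-by-side slabs ⇒ two capacitors in parallel, each spanning the full gap.
C₁ = κ₁ε₀A₁/d = 2.87 × 8.85×10⁻¹² × 1.96×10⁻⁴ / 7.07×10⁻⁴ = 7.04×10⁻¹² F.
C₂ = κ₂ε₀A₂/d = 4.79 × 8.85×10⁻¹² × 1.19×10⁻⁴ / 7.07×10⁻⁴ = 7.12×10⁻¹² F.
C = C₁ + C₂ = 1.42×10⁻¹¹ F.
U = ½CV² = ½ × 1.42×10⁻¹¹ × (15.6)² = 1.72×10⁻⁹ J.

U ≈ 1.72 nJ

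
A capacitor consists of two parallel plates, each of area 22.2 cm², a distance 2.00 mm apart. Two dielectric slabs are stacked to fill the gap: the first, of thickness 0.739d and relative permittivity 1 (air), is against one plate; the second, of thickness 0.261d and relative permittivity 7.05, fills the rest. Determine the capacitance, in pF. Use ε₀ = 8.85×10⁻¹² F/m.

A = 22.2 cm² = 2.22×10⁻³ m².
Stacked slabs ⇒ two capacitors in series, each with the full plate area.
C₁ = κ₁ε₀A/d₁ = 1.00 × 8.85×10⁻¹² × 2.22×10⁻³ / 1.48×10⁻³ = 1.33×10⁻¹¹ F.
C₂ = κ₂ε₀A/d₂ = 7.05 × 8.85×10⁻¹² × 2.22×10⁻³ / 5.22×10⁻⁴ = 2.65×10⁻¹⁰ F.
C = (1/C₁ + 1/C₂)⁻¹ = 1.27×10⁻¹¹ F.

12.7 pF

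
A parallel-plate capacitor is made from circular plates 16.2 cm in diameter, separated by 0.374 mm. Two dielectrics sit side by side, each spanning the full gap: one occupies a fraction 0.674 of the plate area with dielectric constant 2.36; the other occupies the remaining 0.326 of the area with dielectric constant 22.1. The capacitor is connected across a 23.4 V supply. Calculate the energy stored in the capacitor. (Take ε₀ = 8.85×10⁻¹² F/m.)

U ≈ 1.17 μJ

A = π(16.2/2 cm)² = 2.06×10⁻² m².
Side-by-side slabs ⇒ two capacitors in parallel, each spanning the full gap.
C₁ = κ₁ε₀A₁/d = 2.36 × 8.85×10⁻¹² × 1.39×10⁻² / 3.74×10⁻⁴ = 7.76×10⁻¹⁰ F.
C₂ = κ₂ε₀A₂/d = 22.1 × 8.85×10⁻¹² × 6.72×10⁻³ / 3.74×10⁻⁴ = 3.51×10⁻⁹ F.
C = C₁ + C₂ = 4.29×10⁻⁹ F.
U = ½CV² = ½ × 4.29×10⁻⁹ × (23.4)² = 1.17×10⁻⁶ J.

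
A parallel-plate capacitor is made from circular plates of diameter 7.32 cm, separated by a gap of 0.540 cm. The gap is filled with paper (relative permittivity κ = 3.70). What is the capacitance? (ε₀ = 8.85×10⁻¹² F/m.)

A = π(7.32/2 cm)² = 4.21×10⁻³ m².
C = κε₀A/d = 3.70 × 8.85×10⁻¹² × 4.21×10⁻³ / 5.40×10⁻³ = 2.55×10⁻¹¹ F.

25.5 pF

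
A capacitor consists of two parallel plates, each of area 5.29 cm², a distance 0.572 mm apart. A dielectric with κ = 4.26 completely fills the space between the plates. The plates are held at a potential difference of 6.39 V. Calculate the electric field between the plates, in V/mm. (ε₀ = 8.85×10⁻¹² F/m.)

E = V/d = 6.39 / 5.72×10⁻⁴ = 1.12×10⁴ V/m.

11.2 V/mm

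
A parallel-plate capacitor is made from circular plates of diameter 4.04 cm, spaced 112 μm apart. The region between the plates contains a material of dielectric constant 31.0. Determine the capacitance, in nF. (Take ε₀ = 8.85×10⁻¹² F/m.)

A = π(4.04/2 cm)² = 1.28×10⁻³ m².
C = κε₀A/d = 31.0 × 8.85×10⁻¹² × 1.28×10⁻³ / 1.12×10⁻⁴ = 3.14×10⁻⁹ F.

3.14 nF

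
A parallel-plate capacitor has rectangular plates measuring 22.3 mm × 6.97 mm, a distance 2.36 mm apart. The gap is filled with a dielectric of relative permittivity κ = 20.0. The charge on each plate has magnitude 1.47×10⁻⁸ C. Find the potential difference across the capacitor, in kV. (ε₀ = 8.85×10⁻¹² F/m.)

1.26 kV

A = 22.3 × 6.97 mm² = 1.55×10⁻⁴ m².
C = κε₀A/d = 20.0 × 8.85×10⁻¹² × 1.55×10⁻⁴ / 2.36×10⁻³ = 1.17×10⁻¹¹ F.
V = Q/C = 1.47×10⁻⁸ / 1.17×10⁻¹¹ = 1.26×10³ V.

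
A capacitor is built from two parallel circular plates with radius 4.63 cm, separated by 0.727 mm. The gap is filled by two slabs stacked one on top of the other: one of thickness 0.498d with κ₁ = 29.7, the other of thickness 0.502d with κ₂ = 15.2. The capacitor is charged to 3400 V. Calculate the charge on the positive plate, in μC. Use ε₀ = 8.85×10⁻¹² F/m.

A = π(4.63 cm)² = 6.73×10⁻³ m².
Stacked slabs ⇒ two capacitors in series, each with the full plate area.
C₁ = κ₁ε₀A/d₁ = 29.7 × 8.85×10⁻¹² × 6.73×10⁻³ / 3.62×10⁻⁴ = 4.89×10⁻⁹ F.
C₂ = κ₂ε₀A/d₂ = 15.2 × 8.85×10⁻¹² × 6.73×10⁻³ / 3.65×10⁻⁴ = 2.48×10⁻⁹ F.
C = (1/C₁ + 1/C₂)⁻¹ = 1.65×10⁻⁹ F.
Q = CV = 1.65×10⁻⁹ × 3400 = 5.60×10⁻⁶ C.

5.60 μC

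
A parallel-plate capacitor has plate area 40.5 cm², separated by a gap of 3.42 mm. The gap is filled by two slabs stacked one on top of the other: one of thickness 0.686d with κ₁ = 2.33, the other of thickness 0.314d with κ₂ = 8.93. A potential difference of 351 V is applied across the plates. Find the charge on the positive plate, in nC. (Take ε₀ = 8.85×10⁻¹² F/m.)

A = 40.5 cm² = 4.05×10⁻³ m².
Stacked slabs ⇒ two capacitors in series, each with the full plate area.
C₁ = κ₁ε₀A/d₁ = 2.33 × 8.85×10⁻¹² × 4.05×10⁻³ / 2.35×10⁻³ = 3.56×10⁻¹¹ F.
C₂ = κ₂ε₀A/d₂ = 8.93 × 8.85×10⁻¹² × 4.05×10⁻³ / 1.07×10⁻³ = 2.98×10⁻¹⁰ F.
C = (1/C₁ + 1/C₂)⁻¹ = 3.18×10⁻¹¹ F.
Q = CV = 3.18×10⁻¹¹ × 351 = 1.12×10⁻⁸ C.

Q ≈ 11.2 nC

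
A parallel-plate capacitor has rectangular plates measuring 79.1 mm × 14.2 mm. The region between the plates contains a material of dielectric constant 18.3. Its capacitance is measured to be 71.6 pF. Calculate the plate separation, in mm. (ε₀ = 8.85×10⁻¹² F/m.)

A = 79.1 × 14.2 mm² = 1.12×10⁻³ m².
d = κε₀A/C = 18.3 × 8.85×10⁻¹² × 1.12×10⁻³ / 7.16×10⁻¹¹ = 2.54×10⁻³ m.

2.54 mm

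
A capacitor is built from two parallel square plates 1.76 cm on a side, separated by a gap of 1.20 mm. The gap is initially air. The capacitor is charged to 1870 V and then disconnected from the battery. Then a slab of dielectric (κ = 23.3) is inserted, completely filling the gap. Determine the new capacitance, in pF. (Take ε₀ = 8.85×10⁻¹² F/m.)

53.2 pF

A = (1.76 cm)² = 3.10×10⁻⁴ m².
Initially C₁ = ε₀A/d = 8.85×10⁻¹² × 3.10×10⁻⁴ / 1.20×10⁻³ = 2.28×10⁻¹² F.
C = κε₀A/d scales with κ, so C₂/C₁ = κ = 23.3.
C₂ = 23.3 × 2.28×10⁻¹² = 5.32×10⁻¹¹ F.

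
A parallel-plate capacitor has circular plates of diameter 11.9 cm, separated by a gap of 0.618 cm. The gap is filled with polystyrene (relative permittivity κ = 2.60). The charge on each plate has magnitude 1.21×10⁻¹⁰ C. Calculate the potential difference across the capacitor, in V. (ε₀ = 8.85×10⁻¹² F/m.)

V ≈ 2.92 V

A = π(11.9/2 cm)² = 1.11×10⁻² m².
C = κε₀A/d = 2.60 × 8.85×10⁻¹² × 1.11×10⁻² / 6.18×10⁻³ = 4.14×10⁻¹¹ F.
V = Q/C = 1.21×10⁻¹⁰ / 4.14×10⁻¹¹ = 2.92 V.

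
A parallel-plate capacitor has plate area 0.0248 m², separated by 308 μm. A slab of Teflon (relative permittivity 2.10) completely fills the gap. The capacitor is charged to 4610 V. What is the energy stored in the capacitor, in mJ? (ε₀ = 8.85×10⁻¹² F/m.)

15.9 mJ

C = κε₀A/d = 2.10 × 8.85×10⁻¹² × 2.48×10⁻² / 3.08×10⁻⁴ = 1.50×10⁻⁹ F.
U = ½CV² = ½ × 1.50×10⁻⁹ × (4610)² = 1.59×10⁻² J.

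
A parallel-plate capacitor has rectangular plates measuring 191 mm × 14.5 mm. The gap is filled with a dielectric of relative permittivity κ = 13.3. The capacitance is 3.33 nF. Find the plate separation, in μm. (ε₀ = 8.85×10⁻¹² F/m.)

97.9 μm

A = 191 × 14.5 mm² = 2.77×10⁻³ m².
d = κε₀A/C = 13.3 × 8.85×10⁻¹² × 2.77×10⁻³ / 3.33×10⁻⁹ = 9.79×10⁻⁵ m.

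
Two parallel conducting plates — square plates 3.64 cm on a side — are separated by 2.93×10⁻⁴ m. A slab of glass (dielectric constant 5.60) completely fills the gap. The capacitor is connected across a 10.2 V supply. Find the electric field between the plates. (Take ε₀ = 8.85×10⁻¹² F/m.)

34.8 kV/m

E = V/d = 10.2 / 2.93×10⁻⁴ = 3.48×10⁴ V/m.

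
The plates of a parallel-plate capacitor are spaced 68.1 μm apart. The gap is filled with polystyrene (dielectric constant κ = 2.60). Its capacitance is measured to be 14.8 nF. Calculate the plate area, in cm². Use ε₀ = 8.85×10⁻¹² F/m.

A = Cd/(κε₀) = 1.48×10⁻⁸ × 6.81×10⁻⁵ / (2.60 × 8.85×10⁻¹²) = 4.38×10⁻² m².

438 cm²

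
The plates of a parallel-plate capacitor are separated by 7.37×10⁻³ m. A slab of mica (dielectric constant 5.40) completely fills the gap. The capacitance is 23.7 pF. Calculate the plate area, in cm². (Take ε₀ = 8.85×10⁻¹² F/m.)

36.5 cm²

A = Cd/(κε₀) = 2.37×10⁻¹¹ × 7.37×10⁻³ / (5.40 × 8.85×10⁻¹²) = 3.65×10⁻³ m².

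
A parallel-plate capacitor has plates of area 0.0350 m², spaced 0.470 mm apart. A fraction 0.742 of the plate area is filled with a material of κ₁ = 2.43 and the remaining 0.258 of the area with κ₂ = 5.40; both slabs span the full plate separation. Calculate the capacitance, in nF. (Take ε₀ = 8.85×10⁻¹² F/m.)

2.11 nF

Side-by-side slabs ⇒ two capacitors in parallel, each spanning the full gap.
C₁ = κ₁ε₀A₁/d = 2.43 × 8.85×10⁻¹² × 2.60×10⁻² / 4.70×10⁻⁴ = 1.19×10⁻⁹ F.
C₂ = κ₂ε₀A₂/d = 5.40 × 8.85×10⁻¹² × 9.03×10⁻³ / 4.70×10⁻⁴ = 9.18×10⁻¹⁰ F.
C = C₁ + C₂ = 2.11×10⁻⁹ F.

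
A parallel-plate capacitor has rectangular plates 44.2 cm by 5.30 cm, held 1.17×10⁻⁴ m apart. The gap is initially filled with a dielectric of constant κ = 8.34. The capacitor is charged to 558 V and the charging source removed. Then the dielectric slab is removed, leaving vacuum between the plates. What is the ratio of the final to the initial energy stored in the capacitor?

U₂/U₁ ≈ 8.34

Isolated ⇒ Q is held fixed.
C₂ = 0.120 C₁ and U = Q²/(2C), so U₂/U₁ = C₁/C₂ = 8.34.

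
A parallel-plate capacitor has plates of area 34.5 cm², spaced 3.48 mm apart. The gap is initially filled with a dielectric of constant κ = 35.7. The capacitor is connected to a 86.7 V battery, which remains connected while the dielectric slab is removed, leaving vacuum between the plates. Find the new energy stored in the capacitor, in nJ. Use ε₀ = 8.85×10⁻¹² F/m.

U ≈ 33.0 nJ

A = 34.5 cm² = 3.45×10⁻³ m².
Initially C₁ = κε₀A/d = 35.7 × 8.85×10⁻¹² × 3.45×10⁻³ / 3.48×10⁻³ = 3.13×10⁻¹⁰ F.
U₁ = 1.18×10⁻⁶ J.
Battery connected ⇒ V is held fixed. C₂ = 0.0280 C₁ and U = ½CV², so U₂/U₁ = C₂/C₁ = 0.0280.
U₂ = 0.0280 × 1.18×10⁻⁶ = 3.30×10⁻⁸ J.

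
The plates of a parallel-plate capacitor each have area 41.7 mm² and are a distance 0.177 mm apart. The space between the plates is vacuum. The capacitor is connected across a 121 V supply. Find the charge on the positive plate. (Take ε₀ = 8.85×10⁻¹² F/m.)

Q ≈ 252 pC

A = 41.7 mm² = 4.17×10⁻⁵ m².
C = ε₀A/d = 8.85×10⁻¹² × 4.17×10⁻⁵ / 1.77×10⁻⁴ = 2.09×10⁻¹² F.
Q = CV = 2.09×10⁻¹² × 121 = 2.52×10⁻¹⁰ C.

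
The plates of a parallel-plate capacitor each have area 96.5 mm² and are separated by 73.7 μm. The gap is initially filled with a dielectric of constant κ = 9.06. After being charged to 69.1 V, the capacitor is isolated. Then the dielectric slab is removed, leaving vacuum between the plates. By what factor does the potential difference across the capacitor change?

9.06

Isolated ⇒ Q is held fixed.
C₂ = 0.110 C₁ and V = Q/C, so V₂/V₁ = C₁/C₂ = 9.06.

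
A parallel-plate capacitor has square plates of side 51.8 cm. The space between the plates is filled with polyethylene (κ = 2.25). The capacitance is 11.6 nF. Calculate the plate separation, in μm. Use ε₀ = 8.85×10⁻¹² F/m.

A = (51.8 cm)² = 0.268 m².
d = κε₀A/C = 2.25 × 8.85×10⁻¹² × 0.268 / 1.16×10⁻⁸ = 4.61×10⁻⁴ m.

461 μm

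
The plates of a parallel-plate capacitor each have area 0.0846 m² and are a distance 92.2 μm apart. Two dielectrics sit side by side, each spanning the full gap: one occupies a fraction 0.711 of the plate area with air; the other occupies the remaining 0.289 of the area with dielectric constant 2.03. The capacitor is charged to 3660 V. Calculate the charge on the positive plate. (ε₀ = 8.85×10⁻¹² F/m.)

Side-by-side slabs ⇒ two capacitors in parallel, each spanning the full gap.
C₁ = κ₁ε₀A₁/d = 1.00 × 8.85×10⁻¹² × 6.02×10⁻² / 9.22×10⁻⁵ = 5.77×10⁻⁹ F.
C₂ = κ₂ε₀A₂/d = 2.03 × 8.85×10⁻¹² × 2.44×10⁻² / 9.22×10⁻⁵ = 4.76×10⁻⁹ F.
C = C₁ + C₂ = 1.05×10⁻⁸ F.
Q = CV = 1.05×10⁻⁸ × 3660 = 3.86×10⁻⁵ C.

Q ≈ 38.6 μC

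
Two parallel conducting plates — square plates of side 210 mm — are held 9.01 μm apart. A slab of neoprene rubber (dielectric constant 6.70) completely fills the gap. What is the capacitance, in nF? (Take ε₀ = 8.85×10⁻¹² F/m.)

290 nF

A = (210 mm)² = 4.41×10⁻² m².
C = κε₀A/d = 6.70 × 8.85×10⁻¹² × 4.41×10⁻² / 9.01×10⁻⁶ = 2.90×10⁻⁷ F.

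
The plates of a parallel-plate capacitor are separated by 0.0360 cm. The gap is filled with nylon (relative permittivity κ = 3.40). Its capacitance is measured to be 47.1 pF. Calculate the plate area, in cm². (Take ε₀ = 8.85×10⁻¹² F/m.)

A = Cd/(κε₀) = 4.71×10⁻¹¹ × 3.60×10⁻⁴ / (3.40 × 8.85×10⁻¹²) = 5.64×10⁻⁴ m².

A ≈ 5.64 cm²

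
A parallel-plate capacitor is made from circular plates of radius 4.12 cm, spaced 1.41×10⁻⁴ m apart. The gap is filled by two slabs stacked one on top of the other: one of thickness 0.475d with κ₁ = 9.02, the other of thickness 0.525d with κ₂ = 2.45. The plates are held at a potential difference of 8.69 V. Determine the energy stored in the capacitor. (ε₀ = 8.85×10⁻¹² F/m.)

47.3 nJ

A = π(4.12 cm)² = 5.33×10⁻³ m².
Stacked slabs ⇒ two capacitors in series, each with the full plate area.
C₁ = κ₁ε₀A/d₁ = 9.02 × 8.85×10⁻¹² × 5.33×10⁻³ / 6.70×10⁻⁵ = 6.36×10⁻⁹ F.
C₂ = κ₂ε₀A/d₂ = 2.45 × 8.85×10⁻¹² × 5.33×10⁻³ / 7.40×10⁻⁵ = 1.56×10⁻⁹ F.
C = (1/C₁ + 1/C₂)⁻¹ = 1.25×10⁻⁹ F.
U = ½CV² = ½ × 1.25×10⁻⁹ × (8.69)² = 4.73×10⁻⁸ J.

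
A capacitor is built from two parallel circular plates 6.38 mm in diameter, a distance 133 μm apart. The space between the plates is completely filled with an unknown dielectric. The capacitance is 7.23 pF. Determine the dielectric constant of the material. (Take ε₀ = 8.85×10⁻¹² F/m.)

κ ≈ 3.40

A = π(6.38/2 mm)² = 3.20×10⁻⁵ m².
κ = Cd/(ε₀A) = 7.23×10⁻¹² × 1.33×10⁻⁴ / (8.85×10⁻¹² × 3.20×10⁻⁵) = 3.40.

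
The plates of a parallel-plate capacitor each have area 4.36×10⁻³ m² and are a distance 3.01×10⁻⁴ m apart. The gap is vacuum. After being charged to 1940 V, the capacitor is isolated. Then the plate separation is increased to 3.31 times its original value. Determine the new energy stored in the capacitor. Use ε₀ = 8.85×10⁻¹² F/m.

Initially C₁ = ε₀A/d = 8.85×10⁻¹² × 4.36×10⁻³ / 3.01×10⁻⁴ = 1.28×10⁻¹⁰ F.
U₁ = 2.41×10⁻⁴ J.
Isolated ⇒ Q is held fixed. C₂ = 0.302 C₁ and U = Q²/(2C), so U₂/U₁ = C₁/C₂ = 3.31.
U₂ = 3.31 × 2.41×10⁻⁴ = 7.98×10⁻⁴ J.

0.798 mJ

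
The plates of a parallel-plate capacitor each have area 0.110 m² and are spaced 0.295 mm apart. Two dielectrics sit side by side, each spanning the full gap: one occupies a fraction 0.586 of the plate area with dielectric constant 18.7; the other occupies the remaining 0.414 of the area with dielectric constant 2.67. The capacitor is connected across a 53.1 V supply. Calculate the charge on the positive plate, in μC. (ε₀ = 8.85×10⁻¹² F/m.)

2.11 μC

Side-by-side slabs ⇒ two capacitors in parallel, each spanning the full gap.
C₁ = κ₁ε₀A₁/d = 18.7 × 8.85×10⁻¹² × 6.45×10⁻² / 2.95×10⁻⁴ = 3.62×10⁻⁸ F.
C₂ = κ₂ε₀A₂/d = 2.67 × 8.85×10⁻¹² × 4.55×10⁻² / 2.95×10⁻⁴ = 3.65×10⁻⁹ F.
C = C₁ + C₂ = 3.98×10⁻⁸ F.
Q = CV = 3.98×10⁻⁸ × 53.1 = 2.11×10⁻⁶ C.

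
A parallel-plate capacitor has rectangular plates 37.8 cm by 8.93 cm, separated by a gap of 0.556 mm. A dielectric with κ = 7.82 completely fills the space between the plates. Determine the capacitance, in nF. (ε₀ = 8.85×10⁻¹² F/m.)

4.20 nF

A = 37.8 × 8.93 cm² = 3.38×10⁻² m².
C = κε₀A/d = 7.82 × 8.85×10⁻¹² × 3.38×10⁻² / 5.56×10⁻⁴ = 4.20×10⁻⁹ F.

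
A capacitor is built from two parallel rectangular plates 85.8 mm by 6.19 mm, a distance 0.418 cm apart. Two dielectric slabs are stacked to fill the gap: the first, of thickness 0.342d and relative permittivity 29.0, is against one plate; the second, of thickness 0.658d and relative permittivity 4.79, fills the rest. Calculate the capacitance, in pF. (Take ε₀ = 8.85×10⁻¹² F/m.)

A = 85.8 × 6.19 mm² = 5.31×10⁻⁴ m².
Stacked slabs ⇒ two capacitors in series, each with the full plate area.
C₁ = κ₁ε₀A/d₁ = 29.0 × 8.85×10⁻¹² × 5.31×10⁻⁴ / 1.43×10⁻³ = 9.53×10⁻¹¹ F.
C₂ = κ₂ε₀A/d₂ = 4.79 × 8.85×10⁻¹² × 5.31×10⁻⁴ / 2.75×10⁻³ = 8.19×10⁻¹² F.
C = (1/C₁ + 1/C₂)⁻¹ = 7.54×10⁻¹² F.

C ≈ 7.54 pF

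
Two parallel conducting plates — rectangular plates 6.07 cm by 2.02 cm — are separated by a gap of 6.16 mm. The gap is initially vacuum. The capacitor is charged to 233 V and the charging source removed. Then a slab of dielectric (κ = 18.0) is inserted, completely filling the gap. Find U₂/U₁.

U₂/U₁ ≈ 0.0556

Isolated ⇒ Q is held fixed.
C₂ = 18.0 C₁ and U = Q²/(2C), so U₂/U₁ = C₁/C₂ = 0.0556.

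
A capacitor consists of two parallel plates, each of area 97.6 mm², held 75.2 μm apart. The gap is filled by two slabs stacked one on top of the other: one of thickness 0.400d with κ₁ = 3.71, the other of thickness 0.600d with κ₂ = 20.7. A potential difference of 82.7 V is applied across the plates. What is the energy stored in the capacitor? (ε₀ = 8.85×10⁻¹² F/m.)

A = 97.6 mm² = 9.76×10⁻⁵ m².
Stacked slabs ⇒ two capacitors in series, each with the full plate area.
C₁ = κ₁ε₀A/d₁ = 3.71 × 8.85×10⁻¹² × 9.76×10⁻⁵ / 3.01×10⁻⁵ = 1.07×10⁻¹⁰ F.
C₂ = κ₂ε₀A/d₂ = 20.7 × 8.85×10⁻¹² × 9.76×10⁻⁵ / 4.51×10⁻⁵ = 3.96×10⁻¹⁰ F.
C = (1/C₁ + 1/C₂)⁻¹ = 8.40×10⁻¹¹ F.
U = ½CV² = ½ × 8.40×10⁻¹¹ × (82.7)² = 2.87×10⁻⁷ J.

U ≈ 287 nJ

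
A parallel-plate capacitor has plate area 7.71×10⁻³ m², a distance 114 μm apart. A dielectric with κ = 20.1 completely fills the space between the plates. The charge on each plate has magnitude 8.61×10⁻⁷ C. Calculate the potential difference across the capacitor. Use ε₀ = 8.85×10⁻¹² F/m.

C = κε₀A/d = 20.1 × 8.85×10⁻¹² × 7.71×10⁻³ / 1.14×10⁻⁴ = 1.20×10⁻⁸ F.
V = Q/C = 8.61×10⁻⁷ / 1.20×10⁻⁸ = 71.6 V.

71.6 V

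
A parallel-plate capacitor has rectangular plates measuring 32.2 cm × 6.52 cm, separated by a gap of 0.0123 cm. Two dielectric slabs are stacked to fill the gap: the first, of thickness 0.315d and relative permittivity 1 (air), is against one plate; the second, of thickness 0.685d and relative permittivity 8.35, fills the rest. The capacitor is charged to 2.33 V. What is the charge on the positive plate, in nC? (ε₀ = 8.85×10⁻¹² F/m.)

8.86 nC

A = 32.2 × 6.52 cm² = 2.10×10⁻² m².
Stacked slabs ⇒ two capacitors in series, each with the full plate area.
C₁ = κ₁ε₀A/d₁ = 1.00 × 8.85×10⁻¹² × 2.10×10⁻² / 3.87×10⁻⁵ = 4.80×10⁻⁹ F.
C₂ = κ₂ε₀A/d₂ = 8.35 × 8.85×10⁻¹² × 2.10×10⁻² / 8.43×10⁻⁵ = 1.84×10⁻⁸ F.
C = (1/C₁ + 1/C₂)⁻¹ = 3.80×10⁻⁹ F.
Q = CV = 3.80×10⁻⁹ × 2.33 = 8.86×10⁻⁹ C.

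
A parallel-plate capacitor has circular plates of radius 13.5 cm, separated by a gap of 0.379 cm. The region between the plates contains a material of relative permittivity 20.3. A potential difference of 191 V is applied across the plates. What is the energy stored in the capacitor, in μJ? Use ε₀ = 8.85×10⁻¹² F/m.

49.5 μJ

A = π(13.5 cm)² = 5.73×10⁻² m².
C = κε₀A/d = 20.3 × 8.85×10⁻¹² × 5.73×10⁻² / 3.79×10⁻³ = 2.71×10⁻⁹ F.
U = ½CV² = ½ × 2.71×10⁻⁹ × (191)² = 4.95×10⁻⁵ J.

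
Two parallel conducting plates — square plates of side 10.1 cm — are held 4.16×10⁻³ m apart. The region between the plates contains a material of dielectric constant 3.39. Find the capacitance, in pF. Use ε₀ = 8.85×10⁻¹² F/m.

C ≈ 73.6 pF

A = (10.1 cm)² = 1.02×10⁻² m².
C = κε₀A/d = 3.39 × 8.85×10⁻¹² × 1.02×10⁻² / 4.16×10⁻³ = 7.36×10⁻¹¹ F.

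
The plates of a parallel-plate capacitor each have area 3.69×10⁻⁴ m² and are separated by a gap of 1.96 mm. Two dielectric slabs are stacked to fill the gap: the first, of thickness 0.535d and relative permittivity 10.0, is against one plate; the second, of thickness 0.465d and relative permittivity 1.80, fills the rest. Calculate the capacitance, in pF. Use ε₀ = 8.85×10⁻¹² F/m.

C ≈ 5.34 pF

Stacked slabs ⇒ two capacitors in series, each with the full plate area.
C₁ = κ₁ε₀A/d₁ = 10.0 × 8.85×10⁻¹² × 3.69×10⁻⁴ / 1.05×10⁻³ = 3.11×10⁻¹¹ F.
C₂ = κ₂ε₀A/d₂ = 1.80 × 8.85×10⁻¹² × 3.69×10⁻⁴ / 9.11×10⁻⁴ = 6.45×10⁻¹² F.
C = (1/C₁ + 1/C₂)⁻¹ = 5.34×10⁻¹² F.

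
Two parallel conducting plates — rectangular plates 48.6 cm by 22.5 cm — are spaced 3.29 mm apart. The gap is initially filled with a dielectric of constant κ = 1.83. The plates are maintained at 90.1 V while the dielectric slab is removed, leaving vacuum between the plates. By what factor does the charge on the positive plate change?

0.546

Battery connected ⇒ V is held fixed.
C₂ = 0.546 C₁ and Q = CV, so Q₂/Q₁ = C₂/C₁ = 0.546.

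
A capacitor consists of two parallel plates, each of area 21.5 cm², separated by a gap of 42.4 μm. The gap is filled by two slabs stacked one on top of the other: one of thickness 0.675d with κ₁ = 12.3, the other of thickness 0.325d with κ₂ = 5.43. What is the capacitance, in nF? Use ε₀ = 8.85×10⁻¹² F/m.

C ≈ 3.91 nF

A = 21.5 cm² = 2.15×10⁻³ m².
Stacked slabs ⇒ two capacitors in series, each with the full plate area.
C₁ = κ₁ε₀A/d₁ = 12.3 × 8.85×10⁻¹² × 2.15×10⁻³ / 2.86×10⁻⁵ = 8.18×10⁻⁹ F.
C₂ = κ₂ε₀A/d₂ = 5.43 × 8.85×10⁻¹² × 2.15×10⁻³ / 1.38×10⁻⁵ = 7.50×10⁻⁹ F.
C = (1/C₁ + 1/C₂)⁻¹ = 3.91×10⁻⁹ F.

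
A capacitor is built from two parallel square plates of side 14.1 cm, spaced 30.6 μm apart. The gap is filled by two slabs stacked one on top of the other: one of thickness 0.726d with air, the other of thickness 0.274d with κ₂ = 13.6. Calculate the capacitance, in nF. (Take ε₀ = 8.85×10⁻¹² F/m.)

C ≈ 7.71 nF

A = (14.1 cm)² = 1.99×10⁻² m².
Stacked slabs ⇒ two capacitors in series, each with the full plate area.
C₁ = κ₁ε₀A/d₁ = 1.00 × 8.85×10⁻¹² × 1.99×10⁻² / 2.22×10⁻⁵ = 7.92×10⁻⁹ F.
C₂ = κ₂ε₀A/d₂ = 13.6 × 8.85×10⁻¹² × 1.99×10⁻² / 8.38×10⁻⁶ = 2.85×10⁻⁷ F.
C = (1/C₁ + 1/C₂)⁻¹ = 7.71×10⁻⁹ F.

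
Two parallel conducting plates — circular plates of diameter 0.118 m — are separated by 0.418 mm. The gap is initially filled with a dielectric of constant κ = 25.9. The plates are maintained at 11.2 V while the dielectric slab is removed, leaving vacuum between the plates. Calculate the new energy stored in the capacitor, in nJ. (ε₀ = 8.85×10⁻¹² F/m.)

14.5 nJ

A = π(0.118/2 m)² = 1.09×10⁻² m².
Initially C₁ = κε₀A/d = 25.9 × 8.85×10⁻¹² × 1.09×10⁻² / 4.18×10⁻⁴ = 6.00×10⁻⁹ F.
U₁ = 3.76×10⁻⁷ J.
Battery connected ⇒ V is held fixed. C₂ = 0.0386 C₁ and U = ½CV², so U₂/U₁ = C₂/C₁ = 0.0386.
U₂ = 0.0386 × 3.76×10⁻⁷ = 1.45×10⁻⁸ J.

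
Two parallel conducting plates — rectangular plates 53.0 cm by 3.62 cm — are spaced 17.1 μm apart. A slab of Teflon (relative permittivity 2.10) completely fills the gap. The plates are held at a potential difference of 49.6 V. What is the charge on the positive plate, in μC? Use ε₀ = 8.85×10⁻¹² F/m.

A = 53.0 × 3.62 cm² = 1.92×10⁻² m².
C = κε₀A/d = 2.10 × 8.85×10⁻¹² × 1.92×10⁻² / 1.71×10⁻⁵ = 2.09×10⁻⁸ F.
Q = CV = 2.09×10⁻⁸ × 49.6 = 1.03×10⁻⁶ C.

Q ≈ 1.03 μC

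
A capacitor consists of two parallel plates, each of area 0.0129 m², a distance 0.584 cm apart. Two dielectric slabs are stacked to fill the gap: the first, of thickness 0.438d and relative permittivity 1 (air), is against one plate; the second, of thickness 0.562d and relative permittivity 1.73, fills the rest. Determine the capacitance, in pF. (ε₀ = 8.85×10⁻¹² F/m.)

Stacked slabs ⇒ two capacitors in series, each with the full plate area.
C₁ = κ₁ε₀A/d₁ = 1.00 × 8.85×10⁻¹² × 1.29×10⁻² / 2.56×10⁻³ = 4.46×10⁻¹¹ F.
C₂ = κ₂ε₀A/d₂ = 1.73 × 8.85×10⁻¹² × 1.29×10⁻² / 3.28×10⁻³ = 6.02×10⁻¹¹ F.
C = (1/C₁ + 1/C₂)⁻¹ = 2.56×10⁻¹¹ F.

25.6 pF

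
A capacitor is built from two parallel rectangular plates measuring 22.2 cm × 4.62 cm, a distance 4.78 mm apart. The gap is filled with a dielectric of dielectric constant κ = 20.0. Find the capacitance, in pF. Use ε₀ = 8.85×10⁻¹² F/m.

A = 22.2 × 4.62 cm² = 1.03×10⁻² m².
C = κε₀A/d = 20.0 × 8.85×10⁻¹² × 1.03×10⁻² / 4.78×10⁻³ = 3.80×10⁻¹⁰ F.

C ≈ 380 pF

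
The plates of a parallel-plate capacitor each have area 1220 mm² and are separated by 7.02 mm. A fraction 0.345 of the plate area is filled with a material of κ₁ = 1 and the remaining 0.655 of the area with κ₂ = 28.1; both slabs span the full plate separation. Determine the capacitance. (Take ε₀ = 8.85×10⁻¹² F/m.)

A = 1220 mm² = 1.22×10⁻³ m².
Side-by-side slabs ⇒ two capacitors in parallel, each spanning the full gap.
C₁ = κ₁ε₀A₁/d = 1.00 × 8.85×10⁻¹² × 4.21×10⁻⁴ / 7.02×10⁻³ = 5.31×10⁻¹³ F.
C₂ = κ₂ε₀A₂/d = 28.1 × 8.85×10⁻¹² × 7.99×10⁻⁴ / 7.02×10⁻³ = 2.83×10⁻¹¹ F.
C = C₁ + C₂ = 2.88×10⁻¹¹ F.

28.8 pF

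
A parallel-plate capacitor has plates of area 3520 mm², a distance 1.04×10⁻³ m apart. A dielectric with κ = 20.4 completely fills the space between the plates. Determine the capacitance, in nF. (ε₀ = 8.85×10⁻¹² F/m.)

A = 3520 mm² = 3.52×10⁻³ m².
C = κε₀A/d = 20.4 × 8.85×10⁻¹² × 3.52×10⁻³ / 1.04×10⁻³ = 6.11×10⁻¹⁰ F.

C ≈ 0.611 nF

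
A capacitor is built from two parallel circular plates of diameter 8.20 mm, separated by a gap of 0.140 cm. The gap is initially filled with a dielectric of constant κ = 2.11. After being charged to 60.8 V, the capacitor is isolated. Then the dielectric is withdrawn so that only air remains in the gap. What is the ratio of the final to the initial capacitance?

C = κε₀A/d scales with κ, so C₂/C₁ = 1/κ = 1/2.11 = 0.474.

C₂/C₁ ≈ 0.474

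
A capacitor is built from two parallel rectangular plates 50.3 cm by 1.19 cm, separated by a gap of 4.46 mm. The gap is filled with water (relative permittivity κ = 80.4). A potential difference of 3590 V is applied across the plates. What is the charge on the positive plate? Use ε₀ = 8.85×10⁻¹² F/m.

A = 50.3 × 1.19 cm² = 5.99×10⁻³ m².
C = κε₀A/d = 80.4 × 8.85×10⁻¹² × 5.99×10⁻³ / 4.46×10⁻³ = 9.55×10⁻¹⁰ F.
Q = CV = 9.55×10⁻¹⁰ × 3590 = 3.43×10⁻⁶ C.

3.43 μC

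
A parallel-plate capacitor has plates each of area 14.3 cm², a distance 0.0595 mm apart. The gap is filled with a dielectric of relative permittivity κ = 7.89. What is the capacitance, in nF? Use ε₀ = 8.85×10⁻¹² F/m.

C ≈ 1.68 nF

A = 14.3 cm² = 1.43×10⁻³ m².
C = κε₀A/d = 7.89 × 8.85×10⁻¹² × 1.43×10⁻³ / 5.95×10⁻⁵ = 1.68×10⁻⁹ F.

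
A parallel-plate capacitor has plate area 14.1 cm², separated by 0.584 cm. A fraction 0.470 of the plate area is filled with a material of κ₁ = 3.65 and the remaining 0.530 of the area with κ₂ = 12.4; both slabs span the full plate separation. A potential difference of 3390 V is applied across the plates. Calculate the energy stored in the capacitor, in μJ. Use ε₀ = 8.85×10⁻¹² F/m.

A = 14.1 cm² = 1.41×10⁻³ m².
Side-by-side slabs ⇒ two capacitors in parallel, each spanning the full gap.
C₁ = κ₁ε₀A₁/d = 3.65 × 8.85×10⁻¹² × 6.63×10⁻⁴ / 5.84×10⁻³ = 3.67×10⁻¹² F.
C₂ = κ₂ε₀A₂/d = 12.4 × 8.85×10⁻¹² × 7.47×10⁻⁴ / 5.84×10⁻³ = 1.40×10⁻¹¹ F.
C = C₁ + C₂ = 1.77×10⁻¹¹ F.
U = ½CV² = ½ × 1.77×10⁻¹¹ × (3390)² = 1.02×10⁻⁴ J.

U ≈ 102 μJ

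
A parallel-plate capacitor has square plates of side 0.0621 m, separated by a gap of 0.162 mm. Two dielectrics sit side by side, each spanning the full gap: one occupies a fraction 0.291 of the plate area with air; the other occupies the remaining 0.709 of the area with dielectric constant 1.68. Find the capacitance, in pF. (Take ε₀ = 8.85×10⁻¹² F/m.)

A = (0.0621 m)² = 3.86×10⁻³ m².
Side-by-side slabs ⇒ two capacitors in parallel, each spanning the full gap.
C₁ = κ₁ε₀A₁/d = 1.00 × 8.85×10⁻¹² × 1.12×10⁻³ / 1.62×10⁻⁴ = 6.13×10⁻¹¹ F.
C₂ = κ₂ε₀A₂/d = 1.68 × 8.85×10⁻¹² × 2.73×10⁻³ / 1.62×10⁻⁴ = 2.51×10⁻¹⁰ F.
C = C₁ + C₂ = 3.12×10⁻¹⁰ F.

C ≈ 312 pF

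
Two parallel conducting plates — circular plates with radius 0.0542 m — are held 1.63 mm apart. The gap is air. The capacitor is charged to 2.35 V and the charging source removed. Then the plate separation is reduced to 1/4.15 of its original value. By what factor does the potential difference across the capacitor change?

Isolated ⇒ Q is held fixed.
C₂ = 4.15 C₁ and V = Q/C, so V₂/V₁ = C₁/C₂ = 0.241.

0.241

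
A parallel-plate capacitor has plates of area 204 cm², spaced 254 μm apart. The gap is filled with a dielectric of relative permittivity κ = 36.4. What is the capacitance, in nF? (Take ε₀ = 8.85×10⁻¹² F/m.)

C ≈ 25.9 nF

A = 204 cm² = 2.04×10⁻² m².
C = κε₀A/d = 36.4 × 8.85×10⁻¹² × 2.04×10⁻² / 2.54×10⁻⁴ = 2.59×10⁻⁸ F.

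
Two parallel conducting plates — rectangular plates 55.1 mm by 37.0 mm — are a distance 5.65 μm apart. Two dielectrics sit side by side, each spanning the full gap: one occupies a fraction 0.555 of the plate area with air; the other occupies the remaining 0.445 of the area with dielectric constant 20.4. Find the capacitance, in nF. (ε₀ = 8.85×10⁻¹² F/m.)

C ≈ 30.8 nF

A = 55.1 × 37.0 mm² = 2.04×10⁻³ m².
Side-by-side slabs ⇒ two capacitors in parallel, each spanning the full gap.
C₁ = κ₁ε₀A₁/d = 1.00 × 8.85×10⁻¹² × 1.13×10⁻³ / 5.65×10⁻⁶ = 1.77×10⁻⁹ F.
C₂ = κ₂ε₀A₂/d = 20.4 × 8.85×10⁻¹² × 9.07×10⁻⁴ / 5.65×10⁻⁶ = 2.90×10⁻⁸ F.
C = C₁ + C₂ = 3.08×10⁻⁸ F.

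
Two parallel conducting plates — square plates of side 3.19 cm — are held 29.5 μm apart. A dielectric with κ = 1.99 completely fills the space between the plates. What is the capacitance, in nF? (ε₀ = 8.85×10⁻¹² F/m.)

C ≈ 0.608 nF

A = (3.19 cm)² = 1.02×10⁻³ m².
C = κε₀A/d = 1.99 × 8.85×10⁻¹² × 1.02×10⁻³ / 2.95×10⁻⁵ = 6.08×10⁻¹⁰ F.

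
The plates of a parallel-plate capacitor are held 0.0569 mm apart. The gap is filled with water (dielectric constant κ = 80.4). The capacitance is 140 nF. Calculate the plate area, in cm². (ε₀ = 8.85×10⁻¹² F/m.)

A = Cd/(κε₀) = 1.40×10⁻⁷ × 5.69×10⁻⁵ / (80.4 × 8.85×10⁻¹²) = 1.12×10⁻² m².

112 cm²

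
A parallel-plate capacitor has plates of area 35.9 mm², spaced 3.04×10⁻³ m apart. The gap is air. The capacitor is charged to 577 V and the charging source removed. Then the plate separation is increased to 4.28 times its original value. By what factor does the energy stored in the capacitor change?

Isolated ⇒ Q is held fixed.
C₂ = 0.234 C₁ and U = Q²/(2C), so U₂/U₁ = C₁/C₂ = 4.28.

4.28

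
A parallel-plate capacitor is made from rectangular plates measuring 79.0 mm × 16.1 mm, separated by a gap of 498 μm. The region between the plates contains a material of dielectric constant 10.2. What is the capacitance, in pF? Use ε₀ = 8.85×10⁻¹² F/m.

A = 79.0 × 16.1 mm² = 1.27×10⁻³ m².
C = κε₀A/d = 10.2 × 8.85×10⁻¹² × 1.27×10⁻³ / 4.98×10⁻⁴ = 2.31×10⁻¹⁰ F.

231 pF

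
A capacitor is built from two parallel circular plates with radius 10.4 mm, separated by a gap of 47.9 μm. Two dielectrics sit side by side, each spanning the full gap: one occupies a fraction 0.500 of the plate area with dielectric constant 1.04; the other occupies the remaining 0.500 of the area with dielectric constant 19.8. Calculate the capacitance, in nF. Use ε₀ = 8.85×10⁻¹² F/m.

A = π(10.4 mm)² = 3.40×10⁻⁴ m².
Side-by-side slabs ⇒ two capacitors in parallel, each spanning the full gap.
C₁ = κ₁ε₀A₁/d = 1.04 × 8.85×10⁻¹² × 1.70×10⁻⁴ / 4.79×10⁻⁵ = 3.26×10⁻¹¹ F.
C₂ = κ₂ε₀A₂/d = 19.8 × 8.85×10⁻¹² × 1.70×10⁻⁴ / 4.79×10⁻⁵ = 6.22×10⁻¹⁰ F.
C = C₁ + C₂ = 6.54×10⁻¹⁰ F.

C ≈ 0.654 nF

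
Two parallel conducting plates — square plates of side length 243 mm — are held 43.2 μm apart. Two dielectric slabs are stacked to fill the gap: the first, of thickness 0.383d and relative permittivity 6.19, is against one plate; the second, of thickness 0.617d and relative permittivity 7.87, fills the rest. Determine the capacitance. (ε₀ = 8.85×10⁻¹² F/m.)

C ≈ 86.2 nF

A = (243 mm)² = 5.90×10⁻² m².
Stacked slabs ⇒ two capacitors in series, each with the full plate area.
C₁ = κ₁ε₀A/d₁ = 6.19 × 8.85×10⁻¹² × 5.90×10⁻² / 1.65×10⁻⁵ = 1.96×10⁻⁷ F.
C₂ = κ₂ε₀A/d₂ = 7.87 × 8.85×10⁻¹² × 5.90×10⁻² / 2.67×10⁻⁵ = 1.54×10⁻⁷ F.
C = (1/C₁ + 1/C₂)⁻¹ = 8.62×10⁻⁸ F.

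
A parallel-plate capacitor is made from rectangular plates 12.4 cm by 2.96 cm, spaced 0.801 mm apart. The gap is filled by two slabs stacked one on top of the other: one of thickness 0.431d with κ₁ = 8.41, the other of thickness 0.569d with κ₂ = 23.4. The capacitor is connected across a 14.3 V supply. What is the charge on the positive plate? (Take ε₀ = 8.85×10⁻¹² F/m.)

A = 12.4 × 2.96 cm² = 3.67×10⁻³ m².
Stacked slabs ⇒ two capacitors in series, each with the full plate area.
C₁ = κ₁ε₀A/d₁ = 8.41 × 8.85×10⁻¹² × 3.67×10⁻³ / 3.45×10⁻⁴ = 7.91×10⁻¹⁰ F.
C₂ = κ₂ε₀A/d₂ = 23.4 × 8.85×10⁻¹² × 3.67×10⁻³ / 4.56×10⁻⁴ = 1.67×10⁻⁹ F.
C = (1/C₁ + 1/C₂)⁻¹ = 5.37×10⁻¹⁰ F.
Q = CV = 5.37×10⁻¹⁰ × 14.3 = 7.67×10⁻⁹ C.

Q ≈ 7.67 nC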